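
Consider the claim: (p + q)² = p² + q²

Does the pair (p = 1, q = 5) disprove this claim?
Yes

Substituting p = 1, q = 5:
LHS = (1 + 5)² = 36
RHS = 1² + 5² = 26

Since LHS ≠ RHS, this pair disproves the claim.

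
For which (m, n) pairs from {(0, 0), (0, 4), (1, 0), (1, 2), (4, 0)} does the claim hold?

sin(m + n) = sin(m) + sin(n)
Testing each pair:
(0, 0): LHS = 0, RHS = 0 → holds
(0, 4): LHS = sin(4) ≈ -0.7568, RHS = sin(4) ≈ -0.7568 → holds
(1, 0): LHS = sin(1) ≈ 0.8415, RHS = sin(1) ≈ 0.8415 → holds
(1, 2): LHS = sin(3) ≈ 0.1411, RHS = sin(1) + sin(2) ≈ 1.751 → fails
(4, 0): LHS = sin(4) ≈ -0.7568, RHS = sin(4) ≈ -0.7568 → holds

4 of 5 pairs satisfy the claim.

Answer: (0, 0), (0, 4), (1, 0), (4, 0)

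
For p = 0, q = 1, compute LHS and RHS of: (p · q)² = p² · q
LHS = (0 · 1)² = 0
RHS = 0² · 1 = 0

LHS = RHS: the two sides agree.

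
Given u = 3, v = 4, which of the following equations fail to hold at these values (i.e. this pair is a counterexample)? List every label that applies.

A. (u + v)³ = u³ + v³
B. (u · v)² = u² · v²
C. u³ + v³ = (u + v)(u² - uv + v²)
A

Evaluating each claim at the given values:
A. LHS = 343, RHS = 91 → fails here (LHS ≠ RHS)
B. LHS = 144, RHS = 144 → holds here (LHS = RHS)
C. LHS = 91, RHS = 91 → holds here (LHS = RHS)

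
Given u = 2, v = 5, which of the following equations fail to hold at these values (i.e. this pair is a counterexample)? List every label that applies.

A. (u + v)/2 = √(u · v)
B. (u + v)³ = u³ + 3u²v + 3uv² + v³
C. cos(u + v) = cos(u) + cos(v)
Evaluating each claim at the given values:
A. LHS = 7/2, RHS = √(10) ≈ 3.162 → fails here (LHS ≠ RHS)
B. LHS = 343, RHS = 343 → holds here (LHS = RHS)
C. LHS = cos(7) ≈ 0.7539, RHS = cos(2) + cos(5) ≈ -0.1325 → fails here (LHS ≠ RHS)

Answer: A, C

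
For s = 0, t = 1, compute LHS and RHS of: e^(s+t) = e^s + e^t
LHS = e^(0+1) = e ≈ 2.718
RHS = e^0 + e^1 = 1 + e ≈ 3.718

LHS ≠ RHS (they differ by about 1), so the equation does not hold here.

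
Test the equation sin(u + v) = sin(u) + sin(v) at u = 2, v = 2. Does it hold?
Substituting u = 2, v = 2:

LHS = sin(2 + 2) = sin(4) ≈ -0.7568
RHS = sin(2) + sin(2) = 2·sin(2) ≈ 1.819

LHS ≠ RHS, so the equation does not hold at this point.

Answer: Fails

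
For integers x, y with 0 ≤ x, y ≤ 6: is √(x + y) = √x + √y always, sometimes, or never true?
Sometimes true

It holds at (x, y) = (5, 0) (both sides equal √(5) ≈ 2.236), but fails at (x, y) = (2, 2) (LHS = 2, RHS = 2·√(2) ≈ 2.828).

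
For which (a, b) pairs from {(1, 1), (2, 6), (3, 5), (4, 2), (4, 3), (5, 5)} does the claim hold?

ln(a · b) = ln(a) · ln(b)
Testing each pair:
(1, 1): LHS = 0, RHS = 0 → holds
(2, 6): LHS = ln(12) ≈ 2.485, RHS = ln(2)·ln(6) ≈ 1.242 → fails
(3, 5): LHS = ln(15) ≈ 2.708, RHS = ln(3)·ln(5) ≈ 1.768 → fails
(4, 2): LHS = ln(8) ≈ 2.079, RHS = ln(2)·ln(4) ≈ 0.9609 → fails
(4, 3): LHS = ln(12) ≈ 2.485, RHS = ln(3)·ln(4) ≈ 1.523 → fails
(5, 5): LHS = ln(25) ≈ 3.219, RHS = ln(5)² ≈ 2.59 → fails

1 of 6 pairs satisfies the claim.

Answer: (1, 1)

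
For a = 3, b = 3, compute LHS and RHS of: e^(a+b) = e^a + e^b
LHS = e^(3+3) = e^6 ≈ 403.4
RHS = e^3 + e^3 = 2·e^3 ≈ 40.17

LHS ≠ RHS (they differ by about 363.3), so the equation does not hold here.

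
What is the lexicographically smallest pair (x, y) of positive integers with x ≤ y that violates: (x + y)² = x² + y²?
(x, y) = (1, 1)

Substituting (1, 1) into the claim:
LHS = (1 + 1)² = 4
RHS = 1² + 1² = 2

Since LHS ≠ RHS, this pair disproves the claim, and no lexicographically smaller pair (x ≤ y, positive integers) does.

For instance (2, 2) is also a counterexample (LHS = 16, RHS = 8), but it's lexicographically larger.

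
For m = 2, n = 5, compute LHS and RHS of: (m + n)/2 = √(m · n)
LHS = (2 + 5)/2 = 7/2
RHS = √(2 · 5) = √(10) ≈ 3.162

LHS ≠ RHS (they differ by about 0.3377), so the equation does not hold here.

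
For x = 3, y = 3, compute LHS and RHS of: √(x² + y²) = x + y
LHS = √(3² + 3²) = 3·√(2) ≈ 4.243
RHS = 3 + 3 = 6

LHS ≠ RHS (they differ by about 1.757), so the equation does not hold here.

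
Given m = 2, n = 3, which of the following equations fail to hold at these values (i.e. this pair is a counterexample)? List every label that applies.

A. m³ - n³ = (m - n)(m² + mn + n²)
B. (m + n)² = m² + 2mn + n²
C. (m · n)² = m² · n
Evaluating each claim at the given values:
A. LHS = -19, RHS = -19 → holds here (LHS = RHS)
B. LHS = 25, RHS = 25 → holds here (LHS = RHS)
C. LHS = 36, RHS = 12 → fails here (LHS ≠ RHS)

Answer: C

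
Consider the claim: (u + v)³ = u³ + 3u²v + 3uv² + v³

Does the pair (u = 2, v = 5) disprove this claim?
Substituting u = 2, v = 5:
LHS = (2 + 5)³ = 343
RHS = 2³ + 3·2²·5 + 3·2·5² + 5³ = 343

The sides agree, so this pair does not disprove the claim.

Answer: No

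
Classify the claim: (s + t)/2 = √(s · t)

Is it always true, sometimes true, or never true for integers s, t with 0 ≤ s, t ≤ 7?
It holds at (s, t) = (5, 5) (both sides equal 5), but fails at (s, t) = (5, 1) (LHS = 3, RHS = √(5) ≈ 2.236).

Answer: Sometimes true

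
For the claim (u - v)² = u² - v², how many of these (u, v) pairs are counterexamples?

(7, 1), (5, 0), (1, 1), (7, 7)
Testing each pair:
(7, 1): LHS = 36, RHS = 48 → counterexample
(5, 0): LHS = 25, RHS = 25 → satisfies claim
(1, 1): LHS = 0, RHS = 0 → satisfies claim
(7, 7): LHS = 0, RHS = 0 → satisfies claim

That makes 1 counterexample.

Answer: 1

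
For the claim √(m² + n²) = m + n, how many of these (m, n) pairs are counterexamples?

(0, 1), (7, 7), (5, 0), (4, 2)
Testing each pair:
(0, 1): LHS = 1, RHS = 1 → satisfies claim
(7, 7): LHS = 7·√(2) ≈ 9.899, RHS = 14 → counterexample
(5, 0): LHS = 5, RHS = 5 → satisfies claim
(4, 2): LHS = 2·√(5) ≈ 4.472, RHS = 6 → counterexample

That makes 2 counterexamples.

Answer: 2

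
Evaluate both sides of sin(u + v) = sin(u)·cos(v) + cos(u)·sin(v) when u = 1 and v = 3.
LHS = sin(1 + 3) = sin(4) ≈ -0.7568
RHS = sin(1)·cos(3) + cos(1)·sin(3) = sin(1)·cos(3) + sin(3)·cos(1) ≈ -0.7568

LHS = RHS: the two sides agree.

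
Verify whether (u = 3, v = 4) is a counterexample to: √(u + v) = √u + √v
Substituting u = 3, v = 4:
LHS = √(3 + 4) = √(7) ≈ 2.646
RHS = √3 + √4 = √(3) + 2 ≈ 3.732

Since LHS ≠ RHS, this pair disproves the claim.

Answer: Yes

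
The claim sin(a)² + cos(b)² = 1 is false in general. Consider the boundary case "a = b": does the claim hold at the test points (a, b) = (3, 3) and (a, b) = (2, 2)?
Yes, holds at both test points

At (3, 3): LHS = sin(3)² + cos(3)² = 1, RHS = 1 → equal
At (2, 2): LHS = cos(2)² + sin(2)² = 1, RHS = 1 → equal

So the claim does hold at both of these boundary points, even though it is not an identity.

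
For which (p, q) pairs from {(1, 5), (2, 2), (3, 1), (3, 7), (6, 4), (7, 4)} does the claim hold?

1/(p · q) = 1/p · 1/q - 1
None

Testing each pair:
(1, 5): LHS = 1/5, RHS = -4/5 → fails
(2, 2): LHS = 1/4, RHS = -3/4 → fails
(3, 1): LHS = 1/3, RHS = -2/3 → fails
(3, 7): LHS = 1/21, RHS = -20/21 → fails
(6, 4): LHS = 1/24, RHS = -23/24 → fails
(7, 4): LHS = 1/28, RHS = -27/28 → fails

No pair satisfies the claim.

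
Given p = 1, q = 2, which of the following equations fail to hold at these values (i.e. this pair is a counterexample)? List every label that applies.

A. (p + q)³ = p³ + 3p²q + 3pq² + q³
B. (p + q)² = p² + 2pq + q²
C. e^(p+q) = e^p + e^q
C

Evaluating each claim at the given values:
A. LHS = 27, RHS = 27 → holds here (LHS = RHS)
B. LHS = 9, RHS = 9 → holds here (LHS = RHS)
C. LHS = e^3 ≈ 20.09, RHS = e + e^2 ≈ 10.11 → fails here (LHS ≠ RHS)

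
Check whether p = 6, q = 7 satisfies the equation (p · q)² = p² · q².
Substituting p = 6, q = 7:

LHS = (6 · 7)² = 1764
RHS = 6² · 7² = 1764

LHS = RHS, so the equation holds at this point.

Answer: Holds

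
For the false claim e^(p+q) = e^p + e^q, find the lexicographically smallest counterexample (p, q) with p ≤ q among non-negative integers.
(p, q) = (0, 0)

Substituting (0, 0) into the claim:
LHS = e^(0+0) = 1
RHS = e^0 + e^0 = 2

Since LHS ≠ RHS, this pair disproves the claim, and no lexicographically smaller pair (p ≤ q, non-negative integers) does.

For instance (5, 6) is also a counterexample (LHS = e^11 ≈ 59874.1, RHS = e^5 + e^6 ≈ 551.8), but it's lexicographically larger.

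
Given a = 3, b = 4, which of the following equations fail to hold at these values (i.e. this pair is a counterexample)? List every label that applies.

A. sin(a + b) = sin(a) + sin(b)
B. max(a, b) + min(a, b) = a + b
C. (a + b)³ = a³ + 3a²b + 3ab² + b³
A

Evaluating each claim at the given values:
A. LHS = sin(7) ≈ 0.657, RHS = sin(4) + sin(3) ≈ -0.6157 → fails here (LHS ≠ RHS)
B. LHS = 7, RHS = 7 → holds here (LHS = RHS)
C. LHS = 343, RHS = 343 → holds here (LHS = RHS)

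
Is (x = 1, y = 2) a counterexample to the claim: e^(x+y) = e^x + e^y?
Substituting x = 1, y = 2:
LHS = e^(1+2) = e^3 ≈ 20.09
RHS = e^1 + e^2 = e + e^2 ≈ 10.11

Since LHS ≠ RHS, this pair disproves the claim.

Answer: Yes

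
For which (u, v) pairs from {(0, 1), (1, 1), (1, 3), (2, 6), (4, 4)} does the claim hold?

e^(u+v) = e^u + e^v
None

Testing each pair:
(0, 1): LHS = e ≈ 2.718, RHS = 1 + e ≈ 3.718 → fails
(1, 1): LHS = e^2 ≈ 7.389, RHS = 2·e ≈ 5.437 → fails
(1, 3): LHS = e^4 ≈ 54.6, RHS = e + e^3 ≈ 22.8 → fails
(2, 6): LHS = e^8 ≈ 2981, RHS = e^2 + e^6 ≈ 410.8 → fails
(4, 4): LHS = e^8 ≈ 2981, RHS = 2·e^4 ≈ 109.2 → fails

No pair satisfies the claim.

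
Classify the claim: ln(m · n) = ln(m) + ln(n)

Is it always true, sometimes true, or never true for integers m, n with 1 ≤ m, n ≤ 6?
The identity holds for every pair in the range. For instance at (m, n) = (2, 6): both sides equal ln(12) ≈ 2.485.

Answer: Always true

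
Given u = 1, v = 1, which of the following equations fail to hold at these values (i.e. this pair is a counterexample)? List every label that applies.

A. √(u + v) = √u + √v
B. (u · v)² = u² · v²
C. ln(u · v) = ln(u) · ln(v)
A

Evaluating each claim at the given values:
A. LHS = √(2) ≈ 1.414, RHS = 2 → fails here (LHS ≠ RHS)
B. LHS = 1, RHS = 1 → holds here (LHS = RHS)
C. LHS = 0, RHS = 0 → holds here (LHS = RHS)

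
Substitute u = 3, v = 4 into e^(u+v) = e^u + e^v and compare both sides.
LHS = e^(3+4) = e^7 ≈ 1097
RHS = e^3 + e^4 ≈ 74.68

LHS ≠ RHS (they differ by about 1022), so the equation does not hold here.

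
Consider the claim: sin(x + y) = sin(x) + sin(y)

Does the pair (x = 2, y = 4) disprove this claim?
Yes

Substituting x = 2, y = 4:
LHS = sin(2 + 4) = sin(6) ≈ -0.2794
RHS = sin(2) + sin(4) ≈ 0.1525

Since LHS ≠ RHS, this pair disproves the claim.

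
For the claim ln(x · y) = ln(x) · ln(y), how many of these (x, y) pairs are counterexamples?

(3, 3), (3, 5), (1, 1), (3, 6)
3

Testing each pair:
(3, 3): LHS = ln(9) ≈ 2.197, RHS = ln(3)² ≈ 1.207 → counterexample
(3, 5): LHS = ln(15) ≈ 2.708, RHS = ln(3)·ln(5) ≈ 1.768 → counterexample
(1, 1): LHS = 0, RHS = 0 → satisfies claim
(3, 6): LHS = ln(18) ≈ 2.89, RHS = ln(3)·ln(6) ≈ 1.968 → counterexample

That makes 3 counterexamples.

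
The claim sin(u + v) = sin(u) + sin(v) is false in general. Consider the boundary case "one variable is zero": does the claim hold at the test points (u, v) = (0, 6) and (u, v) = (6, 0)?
At (0, 6): LHS = sin(6) ≈ -0.2794, RHS = sin(6) ≈ -0.2794 → equal
At (6, 0): LHS = sin(6) ≈ -0.2794, RHS = sin(6) ≈ -0.2794 → equal

So the claim does hold at both of these boundary points, even though it is not an identity.

Answer: Yes, holds at both test points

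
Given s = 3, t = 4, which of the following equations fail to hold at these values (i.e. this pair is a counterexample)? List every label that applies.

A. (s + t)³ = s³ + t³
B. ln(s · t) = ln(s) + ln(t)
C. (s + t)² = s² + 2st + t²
Evaluating each claim at the given values:
A. LHS = 343, RHS = 91 → fails here (LHS ≠ RHS)
B. LHS = ln(12) ≈ 2.485, RHS = ln(3) + ln(4) ≈ 2.485 → holds here (LHS = RHS)
C. LHS = 49, RHS = 49 → holds here (LHS = RHS)

Answer: A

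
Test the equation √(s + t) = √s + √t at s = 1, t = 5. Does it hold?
Fails

Substituting s = 1, t = 5:

LHS = √(1 + 5) = √(6) ≈ 2.449
RHS = √1 + √5 = 1 + √(5) ≈ 3.236

LHS ≠ RHS, so the equation does not hold at this point.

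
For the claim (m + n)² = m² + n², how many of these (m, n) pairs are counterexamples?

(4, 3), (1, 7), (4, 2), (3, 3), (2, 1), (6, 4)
Testing each pair:
(4, 3): LHS = 49, RHS = 25 → counterexample
(1, 7): LHS = 64, RHS = 50 → counterexample
(4, 2): LHS = 36, RHS = 20 → counterexample
(3, 3): LHS = 36, RHS = 18 → counterexample
(2, 1): LHS = 9, RHS = 5 → counterexample
(6, 4): LHS = 100, RHS = 52 → counterexample

That makes 6 counterexamples.

Answer: 6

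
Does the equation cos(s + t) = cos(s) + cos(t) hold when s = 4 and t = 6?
Substituting s = 4, t = 6:

LHS = cos(4 + 6) = cos(10) ≈ -0.8391
RHS = cos(4) + cos(6) ≈ 0.3065

LHS ≠ RHS, so the equation does not hold at this point.

Answer: Fails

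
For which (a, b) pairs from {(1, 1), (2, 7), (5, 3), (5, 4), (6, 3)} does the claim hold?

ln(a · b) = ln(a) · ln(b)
(1, 1)

Testing each pair:
(1, 1): LHS = 0, RHS = 0 → holds
(2, 7): LHS = ln(14) ≈ 2.639, RHS = ln(2)·ln(7) ≈ 1.349 → fails
(5, 3): LHS = ln(15) ≈ 2.708, RHS = ln(3)·ln(5) ≈ 1.768 → fails
(5, 4): LHS = ln(20) ≈ 2.996, RHS = ln(4)·ln(5) ≈ 2.231 → fails
(6, 3): LHS = ln(18) ≈ 2.89, RHS = ln(3)·ln(6) ≈ 1.968 → fails

1 of 5 pairs satisfies the claim.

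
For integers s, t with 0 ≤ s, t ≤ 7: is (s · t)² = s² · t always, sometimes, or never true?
Sometimes true

It holds at (s, t) = (1, 0) (both sides equal 0), but fails at (s, t) = (6, 2) (LHS = 144, RHS = 72).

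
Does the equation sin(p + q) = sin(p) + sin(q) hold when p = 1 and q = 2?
Fails

Substituting p = 1, q = 2:

LHS = sin(1 + 2) = sin(3) ≈ 0.1411
RHS = sin(1) + sin(2) ≈ 1.751

LHS ≠ RHS, so the equation does not hold at this point.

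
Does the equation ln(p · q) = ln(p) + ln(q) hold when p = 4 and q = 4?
Holds

Substituting p = 4, q = 4:

LHS = ln(4 · 4) = ln(16) ≈ 2.773
RHS = ln(4) + ln(4) = 2·ln(4) ≈ 2.773

LHS = RHS, so the equation holds at this point.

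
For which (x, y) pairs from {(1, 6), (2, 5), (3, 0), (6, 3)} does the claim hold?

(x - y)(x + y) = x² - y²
Testing each pair:
(1, 6): LHS = -35, RHS = -35 → holds
(2, 5): LHS = -21, RHS = -21 → holds
(3, 0): LHS = 9, RHS = 9 → holds
(6, 3): LHS = 27, RHS = 27 → holds

Every pair satisfies the claim.

Answer: All pairs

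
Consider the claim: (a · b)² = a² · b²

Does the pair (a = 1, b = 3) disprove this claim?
No

Substituting a = 1, b = 3:
LHS = (1 · 3)² = 9
RHS = 1² · 3² = 9

The sides agree, so this pair does not disprove the claim.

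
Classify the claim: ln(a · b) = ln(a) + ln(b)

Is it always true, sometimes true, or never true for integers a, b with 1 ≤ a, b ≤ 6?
The identity holds for every pair in the range. For instance at (a, b) = (2, 3): both sides equal ln(6) ≈ 1.792.

Answer: Always true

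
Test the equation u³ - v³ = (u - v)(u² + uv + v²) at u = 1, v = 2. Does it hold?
Holds

Substituting u = 1, v = 2:

LHS = 1³ - 2³ = -7
RHS = (1 - 2)(1² + 1·2 + 2²) = -7

LHS = RHS, so the equation holds at this point.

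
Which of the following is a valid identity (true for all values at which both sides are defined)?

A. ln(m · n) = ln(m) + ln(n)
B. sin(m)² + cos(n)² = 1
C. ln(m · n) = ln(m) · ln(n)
A

A: holds — e.g. at (1, 3), both sides equal ln(3) ≈ 1.099.
B: fails at (1, 2) — LHS = cos(2)² + sin(1)² ≈ 0.8813, RHS = 1.
C: fails at (3, 5) — LHS = ln(15) ≈ 2.708, RHS = ln(3)·ln(5) ≈ 1.768.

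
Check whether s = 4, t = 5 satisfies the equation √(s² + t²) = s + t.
Substituting s = 4, t = 5:

LHS = √(4² + 5²) = √(41) ≈ 6.403
RHS = 4 + 5 = 9

LHS ≠ RHS, so the equation does not hold at this point.

Answer: Fails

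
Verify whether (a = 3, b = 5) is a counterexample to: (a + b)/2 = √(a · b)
Yes

Substituting a = 3, b = 5:
LHS = (3 + 5)/2 = 4
RHS = √(3 · 5) = √(15) ≈ 3.873

Since LHS ≠ RHS, this pair disproves the claim.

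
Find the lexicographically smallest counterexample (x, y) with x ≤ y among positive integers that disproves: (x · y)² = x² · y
Substituting (1, 2) into the claim:
LHS = (1 · 2)² = 4
RHS = 1² · 2 = 2

Since LHS ≠ RHS, this pair disproves the claim, and no lexicographically smaller pair (x ≤ y, positive integers) does.

For instance (5, 8) is also a counterexample (LHS = 1600, RHS = 200), but it's lexicographically larger.

Answer: (x, y) = (1, 2)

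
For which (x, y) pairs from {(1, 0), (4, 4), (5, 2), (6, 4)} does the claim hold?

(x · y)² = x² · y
(1, 0)

Testing each pair:
(1, 0): LHS = 0, RHS = 0 → holds
(4, 4): LHS = 256, RHS = 64 → fails
(5, 2): LHS = 100, RHS = 50 → fails
(6, 4): LHS = 576, RHS = 144 → fails

1 of 4 pairs satisfies the claim.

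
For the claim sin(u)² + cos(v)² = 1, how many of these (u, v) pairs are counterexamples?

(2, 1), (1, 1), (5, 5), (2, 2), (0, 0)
1

Testing each pair:
(2, 1): LHS = cos(1)² + sin(2)² ≈ 1.119, RHS = 1 → counterexample
(1, 1): LHS = cos(1)² + sin(1)² = 1, RHS = 1 → satisfies claim
(5, 5): LHS = cos(5)² + sin(5)² = 1, RHS = 1 → satisfies claim
(2, 2): LHS = cos(2)² + sin(2)² = 1, RHS = 1 → satisfies claim
(0, 0): LHS = 1, RHS = 1 → satisfies claim

That makes 1 counterexample.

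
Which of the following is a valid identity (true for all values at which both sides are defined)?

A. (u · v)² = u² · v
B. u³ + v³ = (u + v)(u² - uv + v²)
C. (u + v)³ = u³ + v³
B

A: fails at (3, 7) — LHS = 441, RHS = 63.
B: holds — e.g. at (3, 7), both sides equal 370.
C: fails at (1, 5) — LHS = 216, RHS = 126.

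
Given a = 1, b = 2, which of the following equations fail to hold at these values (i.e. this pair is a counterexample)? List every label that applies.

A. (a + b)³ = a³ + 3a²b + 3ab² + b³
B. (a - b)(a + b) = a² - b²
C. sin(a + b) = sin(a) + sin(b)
Evaluating each claim at the given values:
A. LHS = 27, RHS = 27 → holds here (LHS = RHS)
B. LHS = -3, RHS = -3 → holds here (LHS = RHS)
C. LHS = sin(3) ≈ 0.1411, RHS = sin(1) + sin(2) ≈ 1.751 → fails here (LHS ≠ RHS)

Answer: C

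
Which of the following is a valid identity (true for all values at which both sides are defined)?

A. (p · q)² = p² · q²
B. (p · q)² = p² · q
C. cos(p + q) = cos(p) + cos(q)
A: holds — e.g. at (6, 7), both sides equal 1764.
B: fails at (5, 8) — LHS = 1600, RHS = 200.
C: fails at (4, 6) — LHS = cos(10) ≈ -0.8391, RHS = cos(4) + cos(6) ≈ 0.3065.

Answer: A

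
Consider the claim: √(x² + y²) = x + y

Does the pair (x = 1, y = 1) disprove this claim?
Substituting x = 1, y = 1:
LHS = √(1² + 1²) = √(2) ≈ 1.414
RHS = 1 + 1 = 2

Since LHS ≠ RHS, this pair disproves the claim.

Answer: Yes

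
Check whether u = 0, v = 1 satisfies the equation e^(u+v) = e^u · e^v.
Holds

Substituting u = 0, v = 1:

LHS = e^(0+1) = e ≈ 2.718
RHS = e^0 · e^1 = e ≈ 2.718

LHS = RHS, so the equation holds at this point.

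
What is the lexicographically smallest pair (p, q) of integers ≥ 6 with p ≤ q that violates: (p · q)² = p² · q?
Substituting (6, 6) into the claim:
LHS = (6 · 6)² = 1296
RHS = 6² · 6 = 216

Since LHS ≠ RHS, this pair disproves the claim, and no lexicographically smaller pair (p ≤ q, integers ≥ 6) does.

For instance (6, 7) is also a counterexample (LHS = 1764, RHS = 252), but it's lexicographically larger.

Answer: (p, q) = (6, 6)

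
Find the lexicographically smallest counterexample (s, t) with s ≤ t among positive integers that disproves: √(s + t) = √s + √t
Substituting (1, 1) into the claim:
LHS = √(1 + 1) = √(2) ≈ 1.414
RHS = √1 + √1 = 2

Since LHS ≠ RHS, this pair disproves the claim, and no lexicographically smaller pair (s ≤ t, positive integers) does.

For instance (6, 8) is also a counterexample (LHS = √(14) ≈ 3.742, RHS = √(6) + 2·√(2) ≈ 5.278), but it's lexicographically larger.

Answer: (s, t) = (1, 1)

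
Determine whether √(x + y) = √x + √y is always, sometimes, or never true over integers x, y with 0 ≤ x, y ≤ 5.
It holds at (x, y) = (1, 0) (both sides equal 1), but fails at (x, y) = (4, 2) (LHS = √(6) ≈ 2.449, RHS = √(2) + 2 ≈ 3.414).

Answer: Sometimes true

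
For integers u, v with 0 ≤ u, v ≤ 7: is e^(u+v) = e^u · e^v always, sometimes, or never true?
Always true

The identity holds for every pair in the range. For instance at (u, v) = (4, 3): both sides equal e^7 ≈ 1097.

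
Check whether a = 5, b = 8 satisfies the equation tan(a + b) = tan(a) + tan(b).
Fails

Substituting a = 5, b = 8:

LHS = tan(5 + 8) = tan(13) ≈ 0.463
RHS = tan(5) + tan(8) ≈ -10.18

LHS ≠ RHS, so the equation does not hold at this point.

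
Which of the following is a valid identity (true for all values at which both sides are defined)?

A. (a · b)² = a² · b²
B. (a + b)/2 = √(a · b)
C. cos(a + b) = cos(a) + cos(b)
A

A: holds — e.g. at (2, 3), both sides equal 36.
B: fails at (3, 4) — LHS = 7/2, RHS = 2·√(3) ≈ 3.464.
C: fails at (3, 3) — LHS = cos(6) ≈ 0.9602, RHS = 2·cos(3) ≈ -1.98.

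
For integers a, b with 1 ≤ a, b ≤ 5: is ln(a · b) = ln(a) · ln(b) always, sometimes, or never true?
Sometimes true

It holds at (a, b) = (1, 1) (both sides equal 0), but fails at (a, b) = (3, 1) (LHS = ln(3) ≈ 1.099, RHS = 0).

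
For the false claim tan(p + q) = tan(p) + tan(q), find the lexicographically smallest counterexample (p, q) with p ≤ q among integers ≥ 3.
(p, q) = (3, 3)

Substituting (3, 3) into the claim:
LHS = tan(3 + 3) = tan(6) ≈ -0.291
RHS = tan(3) + tan(3) = 2·tan(3) ≈ -0.2851

Since LHS ≠ RHS, this pair disproves the claim, and no lexicographically smaller pair (p ≤ q, integers ≥ 3) does.

For instance (9, 10) is also a counterexample (LHS = tan(19) ≈ 0.1516, RHS = tan(9) + tan(10) ≈ 0.196), but it's lexicographically larger.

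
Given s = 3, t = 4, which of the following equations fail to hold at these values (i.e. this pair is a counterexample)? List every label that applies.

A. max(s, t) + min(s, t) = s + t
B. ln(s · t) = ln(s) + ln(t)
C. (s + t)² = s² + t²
C

Evaluating each claim at the given values:
A. LHS = 7, RHS = 7 → holds here (LHS = RHS)
B. LHS = ln(12) ≈ 2.485, RHS = ln(3) + ln(4) ≈ 2.485 → holds here (LHS = RHS)
C. LHS = 49, RHS = 25 → fails here (LHS ≠ RHS)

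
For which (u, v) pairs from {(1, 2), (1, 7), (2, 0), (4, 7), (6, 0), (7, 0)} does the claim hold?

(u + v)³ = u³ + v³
(2, 0), (6, 0), (7, 0)

Testing each pair:
(1, 2): LHS = 27, RHS = 9 → fails
(1, 7): LHS = 512, RHS = 344 → fails
(2, 0): LHS = 8, RHS = 8 → holds
(4, 7): LHS = 1331, RHS = 407 → fails
(6, 0): LHS = 216, RHS = 216 → holds
(7, 0): LHS = 343, RHS = 343 → holds

3 of 6 pairs satisfy the claim.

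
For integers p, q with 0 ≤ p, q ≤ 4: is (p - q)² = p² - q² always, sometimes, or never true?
It holds at (p, q) = (4, 4) (both sides equal 0), but fails at (p, q) = (0, 4) (LHS = 16, RHS = -16).

Answer: Sometimes true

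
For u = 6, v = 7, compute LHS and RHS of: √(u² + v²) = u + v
LHS = √(6² + 7²) = √(85) ≈ 9.22
RHS = 6 + 7 = 13

LHS ≠ RHS (they differ by about 3.78), so the equation does not hold here.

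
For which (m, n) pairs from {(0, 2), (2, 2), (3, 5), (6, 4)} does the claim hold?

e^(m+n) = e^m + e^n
None

Testing each pair:
(0, 2): LHS = e^2 ≈ 7.389, RHS = 1 + e^2 ≈ 8.389 → fails
(2, 2): LHS = e^4 ≈ 54.6, RHS = 2·e^2 ≈ 14.78 → fails
(3, 5): LHS = e^8 ≈ 2981, RHS = e^3 + e^5 ≈ 168.5 → fails
(6, 4): LHS = e^10 ≈ 22026.5, RHS = e^4 + e^6 ≈ 458 → fails

No pair satisfies the claim.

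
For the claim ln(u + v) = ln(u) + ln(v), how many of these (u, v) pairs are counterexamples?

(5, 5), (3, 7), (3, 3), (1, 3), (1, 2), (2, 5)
Testing each pair:
(5, 5): LHS = ln(10) ≈ 2.303, RHS = 2·ln(5) ≈ 3.219 → counterexample
(3, 7): LHS = ln(10) ≈ 2.303, RHS = ln(3) + ln(7) ≈ 3.045 → counterexample
(3, 3): LHS = ln(6) ≈ 1.792, RHS = 2·ln(3) ≈ 2.197 → counterexample
(1, 3): LHS = ln(4) ≈ 1.386, RHS = ln(3) ≈ 1.099 → counterexample
(1, 2): LHS = ln(3) ≈ 1.099, RHS = ln(2) ≈ 0.6931 → counterexample
(2, 5): LHS = ln(7) ≈ 1.946, RHS = ln(2) + ln(5) ≈ 2.303 → counterexample

That makes 6 counterexamples.

Answer: 6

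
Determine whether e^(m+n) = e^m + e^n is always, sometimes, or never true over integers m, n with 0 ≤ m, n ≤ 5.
Never true

The claim fails for every pair in the range. For instance at (m, n) = (5, 3): LHS = e^8 ≈ 2981, RHS = e^3 + e^5 ≈ 168.5.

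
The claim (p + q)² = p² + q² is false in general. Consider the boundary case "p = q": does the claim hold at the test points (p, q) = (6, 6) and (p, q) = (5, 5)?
No, fails at both test points

At (6, 6): LHS = 144 ≠ RHS = 72
At (5, 5): LHS = 100 ≠ RHS = 50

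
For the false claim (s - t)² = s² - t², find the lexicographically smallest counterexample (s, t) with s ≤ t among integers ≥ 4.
Substituting (4, 5) into the claim:
LHS = (4 - 5)² = 1
RHS = 4² - 5² = -9

Since LHS ≠ RHS, this pair disproves the claim, and no lexicographically smaller pair (s ≤ t, integers ≥ 4) does.

For instance (4, 10) is also a counterexample (LHS = 36, RHS = -84), but it's lexicographically larger.

Answer: (s, t) = (4, 5)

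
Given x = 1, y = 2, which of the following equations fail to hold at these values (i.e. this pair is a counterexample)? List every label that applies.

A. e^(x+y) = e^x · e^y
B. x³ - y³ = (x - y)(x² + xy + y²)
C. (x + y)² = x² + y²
C

Evaluating each claim at the given values:
A. LHS = e^3 ≈ 20.09, RHS = e^3 ≈ 20.09 → holds here (LHS = RHS)
B. LHS = -7, RHS = -7 → holds here (LHS = RHS)
C. LHS = 9, RHS = 5 → fails here (LHS ≠ RHS)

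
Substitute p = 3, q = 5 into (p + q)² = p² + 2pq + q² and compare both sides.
LHS = (3 + 5)² = 64
RHS = 3² + 2·3·5 + 5² = 64

LHS = RHS: the two sides agree.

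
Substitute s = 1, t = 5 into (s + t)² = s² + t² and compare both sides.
LHS = (1 + 5)² = 36
RHS = 1² + 5² = 26

LHS ≠ RHS, so the equation does not hold here.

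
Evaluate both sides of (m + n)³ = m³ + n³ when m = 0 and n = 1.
LHS = (0 + 1)³ = 1
RHS = 0³ + 1³ = 1

LHS = RHS: the two sides agree.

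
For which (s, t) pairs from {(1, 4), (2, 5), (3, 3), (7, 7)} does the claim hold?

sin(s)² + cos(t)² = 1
Testing each pair:
(1, 4): LHS = cos(4)² + sin(1)² ≈ 1.135, RHS = 1 → fails
(2, 5): LHS = cos(5)² + sin(2)² ≈ 0.9073, RHS = 1 → fails
(3, 3): LHS = sin(3)² + cos(3)² = 1, RHS = 1 → holds
(7, 7): LHS = sin(7)² + cos(7)² = 1, RHS = 1 → holds

2 of 4 pairs satisfy the claim.

Answer: (3, 3), (7, 7)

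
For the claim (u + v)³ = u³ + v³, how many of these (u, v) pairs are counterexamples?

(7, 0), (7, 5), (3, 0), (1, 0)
1

Testing each pair:
(7, 0): LHS = 343, RHS = 343 → satisfies claim
(7, 5): LHS = 1728, RHS = 468 → counterexample
(3, 0): LHS = 27, RHS = 27 → satisfies claim
(1, 0): LHS = 1, RHS = 1 → satisfies claim

That makes 1 counterexample.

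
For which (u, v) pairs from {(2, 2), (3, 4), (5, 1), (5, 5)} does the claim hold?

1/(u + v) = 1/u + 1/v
None

Testing each pair:
(2, 2): LHS = 1/4, RHS = 1 → fails
(3, 4): LHS = 1/7, RHS = 7/12 → fails
(5, 1): LHS = 1/6, RHS = 6/5 → fails
(5, 5): LHS = 1/10, RHS = 2/5 → fails

No pair satisfies the claim.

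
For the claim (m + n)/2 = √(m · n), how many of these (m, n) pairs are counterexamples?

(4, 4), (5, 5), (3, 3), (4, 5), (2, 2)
1

Testing each pair:
(4, 4): LHS = 4, RHS = 4 → satisfies claim
(5, 5): LHS = 5, RHS = 5 → satisfies claim
(3, 3): LHS = 3, RHS = 3 → satisfies claim
(4, 5): LHS = 9/2, RHS = 2·√(5) ≈ 4.472 → counterexample
(2, 2): LHS = 2, RHS = 2 → satisfies claim

That makes 1 counterexample.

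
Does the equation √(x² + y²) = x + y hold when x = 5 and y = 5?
Substituting x = 5, y = 5:

LHS = √(5² + 5²) = 5·√(2) ≈ 7.071
RHS = 5 + 5 = 10

LHS ≠ RHS, so the equation does not hold at this point.

Answer: Fails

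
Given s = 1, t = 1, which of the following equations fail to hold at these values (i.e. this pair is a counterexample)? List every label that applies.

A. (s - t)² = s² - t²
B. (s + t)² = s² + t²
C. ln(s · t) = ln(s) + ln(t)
B

Evaluating each claim at the given values:
A. LHS = 0, RHS = 0 → holds here (LHS = RHS)
B. LHS = 4, RHS = 2 → fails here (LHS ≠ RHS)
C. LHS = 0, RHS = 0 → holds here (LHS = RHS)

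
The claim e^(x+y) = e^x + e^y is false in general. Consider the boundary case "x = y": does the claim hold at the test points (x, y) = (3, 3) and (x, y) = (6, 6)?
At (3, 3): LHS = e^6 ≈ 403.4 ≠ RHS = 2·e^3 ≈ 40.17
At (6, 6): LHS = e^12 ≈ 162754.8 ≠ RHS = 2·e^6 ≈ 806.9

Answer: No, fails at both test points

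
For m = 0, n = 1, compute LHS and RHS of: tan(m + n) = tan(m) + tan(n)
LHS = tan(0 + 1) = tan(1) ≈ 1.557
RHS = tan(0) + tan(1) = tan(1) ≈ 1.557

LHS = RHS: the two sides agree.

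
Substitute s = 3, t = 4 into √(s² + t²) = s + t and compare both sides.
LHS = √(3² + 4²) = 5
RHS = 3 + 4 = 7

LHS ≠ RHS, so the equation does not hold here.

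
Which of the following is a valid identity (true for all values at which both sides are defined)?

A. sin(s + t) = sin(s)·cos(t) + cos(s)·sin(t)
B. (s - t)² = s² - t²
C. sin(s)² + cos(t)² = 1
A

A: holds — e.g. at (5, 8), both sides equal sin(13) ≈ 0.4202.
B: fails at (2, 5) — LHS = 9, RHS = -21.
C: fails at (5, 8) — LHS = cos(8)² + sin(5)² ≈ 0.9407, RHS = 1.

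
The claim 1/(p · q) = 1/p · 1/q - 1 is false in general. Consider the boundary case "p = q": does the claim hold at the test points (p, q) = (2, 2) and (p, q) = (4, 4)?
No, fails at both test points

At (2, 2): LHS = 1/4 ≠ RHS = -3/4
At (4, 4): LHS = 1/16 ≠ RHS = -15/16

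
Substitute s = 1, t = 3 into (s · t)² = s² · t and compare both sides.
LHS = (1 · 3)² = 9
RHS = 1² · 3 = 3

LHS ≠ RHS, so the equation does not hold here.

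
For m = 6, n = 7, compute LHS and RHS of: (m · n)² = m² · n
LHS = (6 · 7)² = 1764
RHS = 6² · 7 = 252

LHS ≠ RHS, so the equation does not hold here.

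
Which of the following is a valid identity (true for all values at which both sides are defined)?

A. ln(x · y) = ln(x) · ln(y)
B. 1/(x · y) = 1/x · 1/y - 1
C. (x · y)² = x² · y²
C

A: fails at (4, 6) — LHS = ln(24) ≈ 3.178, RHS = ln(4)·ln(6) ≈ 2.484.
B: fails at (4, 5) — LHS = 1/20, RHS = -19/20.
C: holds — e.g. at (2, 3), both sides equal 36.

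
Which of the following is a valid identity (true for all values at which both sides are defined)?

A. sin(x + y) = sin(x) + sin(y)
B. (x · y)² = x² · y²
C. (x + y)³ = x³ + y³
B

A: fails at (2, 5) — LHS = sin(7) ≈ 0.657, RHS = sin(5) + sin(2) ≈ -0.04963.
B: holds — e.g. at (4, 5), both sides equal 400.
C: fails at (1, 4) — LHS = 125, RHS = 65.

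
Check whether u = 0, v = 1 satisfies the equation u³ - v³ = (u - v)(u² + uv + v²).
Holds

Substituting u = 0, v = 1:

LHS = 0³ - 1³ = -1
RHS = (0 - 1)(0² + 0·1 + 1²) = -1

LHS = RHS, so the equation holds at this point.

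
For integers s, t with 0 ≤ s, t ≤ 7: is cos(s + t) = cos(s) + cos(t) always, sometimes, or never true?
The claim fails for every pair in the range. For instance at (s, t) = (2, 2): LHS = cos(4) ≈ -0.6536, RHS = 2·cos(2) ≈ -0.8323.

Answer: Never true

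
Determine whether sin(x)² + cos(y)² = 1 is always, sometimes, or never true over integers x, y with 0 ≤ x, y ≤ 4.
Sometimes true

It holds at (x, y) = (0, 0) (both sides equal 1), but fails at (x, y) = (0, 2) (LHS = cos(2)² ≈ 0.1732, RHS = 1).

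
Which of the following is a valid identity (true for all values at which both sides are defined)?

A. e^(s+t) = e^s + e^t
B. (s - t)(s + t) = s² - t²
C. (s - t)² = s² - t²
B

A: fails at (1, 5) — LHS = e^6 ≈ 403.4, RHS = e + e^5 ≈ 151.1.
B: holds — e.g. at (1, 4), both sides equal -15.
C: fails at (3, 4) — LHS = 1, RHS = -7.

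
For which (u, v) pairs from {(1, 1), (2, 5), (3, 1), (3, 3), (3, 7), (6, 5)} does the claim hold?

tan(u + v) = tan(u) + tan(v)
None

Testing each pair:
(1, 1): LHS = tan(2) ≈ -2.185, RHS = 2·tan(1) ≈ 3.115 → fails
(2, 5): LHS = tan(7) ≈ 0.8714, RHS = tan(5) + tan(2) ≈ -5.566 → fails
(3, 1): LHS = tan(4) ≈ 1.158, RHS = tan(3) + tan(1) ≈ 1.415 → fails
(3, 3): LHS = tan(6) ≈ -0.291, RHS = 2·tan(3) ≈ -0.2851 → fails
(3, 7): LHS = tan(10) ≈ 0.6484, RHS = tan(3) + tan(7) ≈ 0.7289 → fails
(6, 5): LHS = tan(11) ≈ -226, RHS = tan(5) + tan(6) ≈ -3.672 → fails

No pair satisfies the claim.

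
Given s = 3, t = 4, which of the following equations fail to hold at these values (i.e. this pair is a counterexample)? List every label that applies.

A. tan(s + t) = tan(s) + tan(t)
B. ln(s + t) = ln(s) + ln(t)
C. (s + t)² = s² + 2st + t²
A, B

Evaluating each claim at the given values:
A. LHS = tan(7) ≈ 0.8714, RHS = tan(3) + tan(4) ≈ 1.015 → fails here (LHS ≠ RHS)
B. LHS = ln(7) ≈ 1.946, RHS = ln(3) + ln(4) ≈ 2.485 → fails here (LHS ≠ RHS)
C. LHS = 49, RHS = 49 → holds here (LHS = RHS)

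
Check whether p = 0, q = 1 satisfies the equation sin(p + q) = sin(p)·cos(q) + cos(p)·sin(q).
Substituting p = 0, q = 1:

LHS = sin(0 + 1) = sin(1) ≈ 0.8415
RHS = sin(0)·cos(1) + cos(0)·sin(1) = sin(1) ≈ 0.8415

LHS = RHS, so the equation holds at this point.

Answer: Holds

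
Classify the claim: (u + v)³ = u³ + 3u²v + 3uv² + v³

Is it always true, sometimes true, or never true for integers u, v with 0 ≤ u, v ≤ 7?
Always true

The identity holds for every pair in the range. For instance at (u, v) = (3, 2): both sides equal 125.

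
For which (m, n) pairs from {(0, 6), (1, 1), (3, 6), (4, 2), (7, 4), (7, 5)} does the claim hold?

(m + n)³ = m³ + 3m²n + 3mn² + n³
All pairs

Testing each pair:
(0, 6): LHS = 216, RHS = 216 → holds
(1, 1): LHS = 8, RHS = 8 → holds
(3, 6): LHS = 729, RHS = 729 → holds
(4, 2): LHS = 216, RHS = 216 → holds
(7, 4): LHS = 1331, RHS = 1331 → holds
(7, 5): LHS = 1728, RHS = 1728 → holds

Every pair satisfies the claim.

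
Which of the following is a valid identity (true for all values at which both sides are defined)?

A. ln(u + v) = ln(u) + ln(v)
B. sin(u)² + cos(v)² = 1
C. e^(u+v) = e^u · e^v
A: fails at (3, 3) — LHS = ln(6) ≈ 1.792, RHS = 2·ln(3) ≈ 2.197.
B: fails at (2, 3) — LHS = sin(2)² + cos(3)² ≈ 1.807, RHS = 1.
C: holds — e.g. at (3, 3), both sides equal e^6 ≈ 403.4.

Answer: C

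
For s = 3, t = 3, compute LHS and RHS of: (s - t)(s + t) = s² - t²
LHS = (3 - 3)(3 + 3) = 0
RHS = 3² - 3² = 0

LHS = RHS: the two sides agree.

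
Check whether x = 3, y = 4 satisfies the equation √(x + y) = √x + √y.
Fails

Substituting x = 3, y = 4:

LHS = √(3 + 4) = √(7) ≈ 2.646
RHS = √3 + √4 = √(3) + 2 ≈ 3.732

LHS ≠ RHS, so the equation does not hold at this point.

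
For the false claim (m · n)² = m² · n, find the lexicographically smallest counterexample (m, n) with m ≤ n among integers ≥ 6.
Substituting (6, 6) into the claim:
LHS = (6 · 6)² = 1296
RHS = 6² · 6 = 216

Since LHS ≠ RHS, this pair disproves the claim, and no lexicographically smaller pair (m ≤ n, integers ≥ 6) does.

For instance (6, 9) is also a counterexample (LHS = 2916, RHS = 324), but it's lexicographically larger.

Answer: (m, n) = (6, 6)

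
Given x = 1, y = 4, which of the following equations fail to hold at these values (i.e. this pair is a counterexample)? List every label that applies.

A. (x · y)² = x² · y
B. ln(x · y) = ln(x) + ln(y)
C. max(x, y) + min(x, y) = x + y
Evaluating each claim at the given values:
A. LHS = 16, RHS = 4 → fails here (LHS ≠ RHS)
B. LHS = ln(4) ≈ 1.386, RHS = ln(4) ≈ 1.386 → holds here (LHS = RHS)
C. LHS = 5, RHS = 5 → holds here (LHS = RHS)

Answer: A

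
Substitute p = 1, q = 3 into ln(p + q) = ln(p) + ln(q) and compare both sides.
LHS = ln(1 + 3) = ln(4) ≈ 1.386
RHS = ln(1) + ln(3) = ln(3) ≈ 1.099

LHS ≠ RHS (they differ by about 0.2877), so the equation does not hold here.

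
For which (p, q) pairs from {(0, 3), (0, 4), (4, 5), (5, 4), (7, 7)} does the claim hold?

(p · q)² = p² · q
Testing each pair:
(0, 3): LHS = 0, RHS = 0 → holds
(0, 4): LHS = 0, RHS = 0 → holds
(4, 5): LHS = 400, RHS = 80 → fails
(5, 4): LHS = 400, RHS = 100 → fails
(7, 7): LHS = 2401, RHS = 343 → fails

2 of 5 pairs satisfy the claim.

Answer: (0, 3), (0, 4)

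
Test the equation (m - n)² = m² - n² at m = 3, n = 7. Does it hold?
Fails

Substituting m = 3, n = 7:

LHS = (3 - 7)² = 16
RHS = 3² - 7² = -40

LHS ≠ RHS, so the equation does not hold at this point.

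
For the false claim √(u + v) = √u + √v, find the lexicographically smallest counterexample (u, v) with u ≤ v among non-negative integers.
(u, v) = (1, 1)

At (0, 1): both sides equal 1, so it holds there.

Substituting (1, 1) into the claim:
LHS = √(1 + 1) = √(2) ≈ 1.414
RHS = √1 + √1 = 2

Since LHS ≠ RHS, this pair disproves the claim, and no lexicographically smaller pair (u ≤ v, non-negative integers) does.

For instance (4, 6) is also a counterexample (LHS = √(10) ≈ 3.162, RHS = 2 + √(6) ≈ 4.449), but it's lexicographically larger.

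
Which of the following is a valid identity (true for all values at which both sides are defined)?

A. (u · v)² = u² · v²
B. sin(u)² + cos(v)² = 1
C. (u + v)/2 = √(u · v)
A

A: holds — e.g. at (3, 7), both sides equal 441.
B: fails at (2, 7) — LHS = cos(7)² + sin(2)² ≈ 1.395, RHS = 1.
C: fails at (0, 1) — LHS = 1/2, RHS = 0.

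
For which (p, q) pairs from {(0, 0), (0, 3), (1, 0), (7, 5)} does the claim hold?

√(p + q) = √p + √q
(0, 0), (0, 3), (1, 0)

Testing each pair:
(0, 0): LHS = 0, RHS = 0 → holds
(0, 3): LHS = √(3) ≈ 1.732, RHS = √(3) ≈ 1.732 → holds
(1, 0): LHS = 1, RHS = 1 → holds
(7, 5): LHS = 2·√(3) ≈ 3.464, RHS = √(5) + √(7) ≈ 4.882 → fails

3 of 4 pairs satisfy the claim.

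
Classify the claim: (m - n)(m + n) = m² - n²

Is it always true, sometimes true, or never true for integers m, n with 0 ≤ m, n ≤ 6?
The identity holds for every pair in the range. For instance at (m, n) = (2, 0): both sides equal 4.

Answer: Always true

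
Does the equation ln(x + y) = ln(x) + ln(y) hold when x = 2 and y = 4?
Substituting x = 2, y = 4:

LHS = ln(2 + 4) = ln(6) ≈ 1.792
RHS = ln(2) + ln(4) ≈ 2.079

LHS ≠ RHS, so the equation does not hold at this point.

Answer: Fails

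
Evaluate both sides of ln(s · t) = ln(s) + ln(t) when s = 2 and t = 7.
LHS = ln(2 · 7) = ln(14) ≈ 2.639
RHS = ln(2) + ln(7) ≈ 2.639

LHS = RHS: the two sides agree.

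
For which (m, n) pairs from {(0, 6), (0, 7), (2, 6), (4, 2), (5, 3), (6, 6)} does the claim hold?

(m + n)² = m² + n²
Testing each pair:
(0, 6): LHS = 36, RHS = 36 → holds
(0, 7): LHS = 49, RHS = 49 → holds
(2, 6): LHS = 64, RHS = 40 → fails
(4, 2): LHS = 36, RHS = 20 → fails
(5, 3): LHS = 64, RHS = 34 → fails
(6, 6): LHS = 144, RHS = 72 → fails

2 of 6 pairs satisfy the claim.

Answer: (0, 6), (0, 7)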